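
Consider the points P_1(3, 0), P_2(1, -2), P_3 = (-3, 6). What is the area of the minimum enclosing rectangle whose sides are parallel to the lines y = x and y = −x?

In coordinates u = x + y, v = x − y the rectangle is axis-aligned; the map (x,y)→(u,v) scales areas by 2.
u-values: 3, -1, 3; range = 3 − (-1) = 4.
v-values: 3, 3, -9; range = 3 − (-9) = 12.
Area = (4 × 12) / 2 = 24.

24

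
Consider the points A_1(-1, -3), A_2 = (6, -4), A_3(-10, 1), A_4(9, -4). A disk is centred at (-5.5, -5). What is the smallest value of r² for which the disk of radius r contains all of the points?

211.25

The required radius is the distance from (-5.5, -5) to the farthest point.
Squared distances: 24.25, 133.25, 56.25, 211.25.
Maximum is 211.25, attained at A_4.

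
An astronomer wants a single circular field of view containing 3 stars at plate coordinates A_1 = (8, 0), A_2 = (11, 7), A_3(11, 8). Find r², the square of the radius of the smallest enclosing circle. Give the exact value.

18.25

Side lengths²: A_1A_2² = 58, A_1A_3² = 73, A_2A_3² = 1.
Since A_1A_3² = 73 ≥ 58 + 1 = 59, the angle opposite A_1A_3 is not acute, so the smallest enclosing circle has A_1A_3 as diameter.
Centre = midpoint of A_1A_3 = (9.5, 4), r² = 73/4 = 18.25.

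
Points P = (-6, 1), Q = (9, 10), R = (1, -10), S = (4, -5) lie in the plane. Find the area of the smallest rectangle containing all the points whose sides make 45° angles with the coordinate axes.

In coordinates u = x + y, v = x − y the rectangle is axis-aligned; the map (x,y)→(u,v) scales areas by 2.
u-values: -5, 19, -9, -1; range = 19 − (-9) = 28.
v-values: -7, -1, 11, 9; range = 11 − (-7) = 18.
Area = (28 × 18) / 2 = 252.

252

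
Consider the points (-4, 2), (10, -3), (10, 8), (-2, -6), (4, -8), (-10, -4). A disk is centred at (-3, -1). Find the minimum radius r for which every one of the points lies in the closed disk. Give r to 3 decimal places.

15.811

The required radius is the distance from (-3, -1) to the farthest point.
Squared distances: 10, 173, 250, 26, 98, 58.
Maximum is 250, attained at (10, 8).
r = √250 ≈ 15.811.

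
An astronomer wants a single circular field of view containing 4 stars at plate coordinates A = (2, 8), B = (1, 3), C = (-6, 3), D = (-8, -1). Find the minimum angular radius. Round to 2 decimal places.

6.73

The minimum enclosing circle of a finite set is fixed by two of the points (as a diameter) or three (as a circumcircle).
The farthest pair is A–D with squared distance 181. The circle on this segment as diameter has centre (-3, 3.5) and r² = 181/4 = 45.25.
Check B: distance² to centre = 16.25 ≤ 45.25, so it lies inside.
All remaining points lie in this disk, and no smaller disk contains both endpoints, so this is the minimum enclosing circle.
r = √(45.25) ≈ 6.73.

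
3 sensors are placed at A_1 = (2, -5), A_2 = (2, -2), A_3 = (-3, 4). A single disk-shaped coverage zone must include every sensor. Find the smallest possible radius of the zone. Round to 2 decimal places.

Side lengths²: A_1A_2² = 9, A_1A_3² = 106, A_2A_3² = 61.
Since A_1A_3² = 106 ≥ 61 + 9 = 70, the angle opposite A_1A_3 is not acute, so the smallest enclosing circle has A_1A_3 as diameter.
Centre = midpoint of A_1A_3 = (-0.5, -0.5), r² = 106/4 = 26.5.
r = √(26.5) ≈ 5.15.

5.15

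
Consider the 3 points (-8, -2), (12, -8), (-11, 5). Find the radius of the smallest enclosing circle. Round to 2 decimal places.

13.21

Call the three points A, B, C in the order given.
Side lengths²: AB² = 436, AC² = 58, BC² = 698.
Since BC² = 698 ≥ 436 + 58 = 494, the angle opposite BC is not acute, so the smallest enclosing circle has BC as diameter.
Centre = midpoint of BC = (0.5, -1.5), r² = 698/4 = 174.5.
r = √(174.5) ≈ 13.21.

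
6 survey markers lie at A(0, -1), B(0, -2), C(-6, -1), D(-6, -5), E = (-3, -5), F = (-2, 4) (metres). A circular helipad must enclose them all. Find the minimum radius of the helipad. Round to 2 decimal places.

The farthest pair is D–F with squared distance 97. The circle on this segment as diameter has centre (-4, -0.5) and r² = 97/4 = 24.25.
Check A: distance² to centre = 16.25 ≤ 24.25, so it lies inside.
All remaining points lie in this disk, and no smaller disk contains both endpoints, so this is the minimum enclosing circle.
r = √(24.25) ≈ 4.92.

4.92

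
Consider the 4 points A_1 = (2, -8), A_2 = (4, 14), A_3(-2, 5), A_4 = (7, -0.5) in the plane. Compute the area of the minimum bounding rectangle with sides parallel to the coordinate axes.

x ranges over [-2, 7], width 9.
y ranges over [-8, 14], height 22.
Area = 9 × 22 = 198.

198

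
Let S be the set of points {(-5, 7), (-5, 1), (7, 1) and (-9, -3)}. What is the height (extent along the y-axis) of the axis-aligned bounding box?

max y = 7, min y = -3, so height = 10.

10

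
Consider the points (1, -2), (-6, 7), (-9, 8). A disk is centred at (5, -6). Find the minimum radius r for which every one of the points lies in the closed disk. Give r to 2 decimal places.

The required radius is the distance from (5, -6) to the farthest point.
Squared distances: 32, 290, 392.
Maximum is 392, attained at (-9, 8).
r = √392 ≈ 19.80.

19.80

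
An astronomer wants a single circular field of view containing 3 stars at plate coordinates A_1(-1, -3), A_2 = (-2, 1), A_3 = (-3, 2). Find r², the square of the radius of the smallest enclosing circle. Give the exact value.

Side lengths²: A_1A_2² = 17, A_1A_3² = 29, A_2A_3² = 2.
Since A_1A_3² = 29 ≥ 17 + 2 = 19, the angle opposite A_1A_3 is not acute, so the smallest enclosing circle has A_1A_3 as diameter.
Centre = midpoint of A_1A_3 = (-2, -0.5), r² = 29/4 = 7.25.

7.25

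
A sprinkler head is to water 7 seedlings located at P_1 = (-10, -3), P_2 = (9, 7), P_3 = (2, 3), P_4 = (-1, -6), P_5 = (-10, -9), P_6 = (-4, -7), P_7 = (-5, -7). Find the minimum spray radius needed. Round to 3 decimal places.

The minimum enclosing circle of a finite set is fixed by two of the points (as a diameter) or three (as a circumcircle).
The farthest pair is P_2–P_5 with squared distance 617. The circle on this segment as diameter has centre (-0.5, -1) and r² = 617/4 = 154.25.
Check P_1: distance² to centre = 94.25 ≤ 154.25, so it lies inside.
All remaining points lie in this disk, and no smaller disk contains both endpoints, so this is the minimum enclosing circle.
r = √(154.25) ≈ 12.420.

12.420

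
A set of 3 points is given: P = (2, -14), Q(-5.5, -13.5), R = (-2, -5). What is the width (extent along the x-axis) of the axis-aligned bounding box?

7.5

max x = 2, min x = -5.5, so width = 7.5.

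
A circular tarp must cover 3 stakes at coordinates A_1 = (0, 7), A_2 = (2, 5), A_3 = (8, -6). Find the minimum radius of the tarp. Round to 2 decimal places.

7.63

Side lengths²: A_1A_2² = 8, A_1A_3² = 233, A_2A_3² = 157.
Since A_1A_3² = 233 ≥ 157 + 8 = 165, the angle opposite A_1A_3 is not acute, so the smallest enclosing circle has A_1A_3 as diameter.
Centre = midpoint of A_1A_3 = (4, 0.5), r² = 233/4 = 58.25.
r = √(58.25) ≈ 7.63.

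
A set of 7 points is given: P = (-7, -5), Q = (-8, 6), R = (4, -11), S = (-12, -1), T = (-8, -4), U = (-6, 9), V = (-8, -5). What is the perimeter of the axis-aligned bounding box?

72

Width = max x − min x = 4 − (-12) = 16.
Height = max y − min y = 9 − (-11) = 20.
Perimeter = 2(16 + 20) = 72.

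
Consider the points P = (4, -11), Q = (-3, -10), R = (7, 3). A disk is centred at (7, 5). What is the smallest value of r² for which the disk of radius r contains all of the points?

The required radius is the distance from (7, 5) to the farthest point.
Squared distances: 265, 325, 4.
Maximum is 325, attained at Q.

325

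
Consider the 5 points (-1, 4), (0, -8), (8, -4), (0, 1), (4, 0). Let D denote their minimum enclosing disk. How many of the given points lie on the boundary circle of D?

A smallest enclosing disk is always determined by at most three of the input points on its boundary.
The minimum enclosing circle is determined by three boundary points: (-1, 4), (0, -8), (8, -4).
Their circumcentre is (1.9, -1.8) with r² = 42.05.
The farthest remaining point (0, 1) is at distance² 11.45 ≤ 42.05.
The points at distance exactly r from the centre are (-1, 4), (0, -8), (8, -4) — 3 points.

3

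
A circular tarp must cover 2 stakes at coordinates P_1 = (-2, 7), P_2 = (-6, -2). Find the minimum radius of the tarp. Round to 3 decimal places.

The smallest circle enclosing two points has them as diameter endpoints.
Centre = midpoint = (-4, 2.5); r² = |P_1P_2|²/4 = 97/4 = 24.25.
r = √(24.25) ≈ 4.924.

4.924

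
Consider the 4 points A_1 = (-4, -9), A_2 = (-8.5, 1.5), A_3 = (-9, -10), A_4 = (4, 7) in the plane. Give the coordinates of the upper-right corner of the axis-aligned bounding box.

(4, 7)

x-range [-9, 4], y-range [-10, 7].
The upper-right corner is (4, 7).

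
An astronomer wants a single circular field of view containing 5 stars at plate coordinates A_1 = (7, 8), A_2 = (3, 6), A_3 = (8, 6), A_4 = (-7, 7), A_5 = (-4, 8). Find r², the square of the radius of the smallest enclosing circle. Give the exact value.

56.5

The minimum enclosing circle of a finite set is fixed by two of the points (as a diameter) or three (as a circumcircle).
The farthest pair is A_3–A_4 with squared distance 226. The circle on this segment as diameter has centre (0.5, 6.5) and r² = 226/4 = 56.5.
Check A_1: distance² to centre = 44.5 ≤ 56.5, so it lies inside.
All remaining points lie in this disk, and no smaller disk contains both endpoints, so this is the minimum enclosing circle.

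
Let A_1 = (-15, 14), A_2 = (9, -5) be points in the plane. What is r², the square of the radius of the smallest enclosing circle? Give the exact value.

234.25

The smallest circle enclosing two points has them as diameter endpoints.
Centre = midpoint = (-3, 4.5); r² = |A_1A_2|²/4 = 937/4 = 234.25.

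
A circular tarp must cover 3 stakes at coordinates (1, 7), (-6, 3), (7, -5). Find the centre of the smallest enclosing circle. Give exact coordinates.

Call the three points A, B, C in the order given.
Side lengths²: AB² = 65, AC² = 180, BC² = 233.
Since BC² = 233 < 180 + 65 = 245, the triangle is acute, so the smallest enclosing circle is the circumcircle.
Circumcentre = (13/18, -23/36), r² = 75725/1296.
Centre = (13/18, -23/36).

(13/18, -23/36)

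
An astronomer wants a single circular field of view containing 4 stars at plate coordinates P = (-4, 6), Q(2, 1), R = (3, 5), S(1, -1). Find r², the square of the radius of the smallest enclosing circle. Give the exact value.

The minimum enclosing circle is determined by three boundary points: P, R, S.
Their circumcentre is (-19/22, 65/22) with r² = 4625/242.
The farthest remaining point Q is at distance² 2909/242 ≤ 4625/242.

4625/242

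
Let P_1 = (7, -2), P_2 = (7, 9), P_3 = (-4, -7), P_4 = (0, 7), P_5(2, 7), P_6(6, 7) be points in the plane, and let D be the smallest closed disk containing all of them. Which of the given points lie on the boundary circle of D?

P_2, P_3

The farthest pair is P_2–P_3 with squared distance 377. The circle on this segment as diameter has centre (1.5, 1) and r² = 377/4 = 94.25.
Check P_1: distance² to centre = 39.25 ≤ 94.25, so it lies inside.
All remaining points lie in this disk, and no smaller disk contains both endpoints, so this is the minimum enclosing circle.
The points at distance exactly r from the centre are P_2, P_3 — 2 points.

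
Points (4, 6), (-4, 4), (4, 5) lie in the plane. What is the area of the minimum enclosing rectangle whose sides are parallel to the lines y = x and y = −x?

In coordinates u = x + y, v = x − y the rectangle is axis-aligned; the map (x,y)→(u,v) scales areas by 2.
u-values: 10, 0, 9; range = 10 − 0 = 10.
v-values: -2, -8, -1; range = -1 − (-8) = 7.
Area = (10 × 7) / 2 = 35.

35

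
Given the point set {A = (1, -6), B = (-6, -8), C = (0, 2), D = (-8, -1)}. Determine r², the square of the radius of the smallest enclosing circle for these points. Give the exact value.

The farthest pair is B–C with squared distance 136. The circle on this segment as diameter has centre (-3, -3) and r² = 136/4 = 34.
Check A: distance² to centre = 25 ≤ 34, so it lies inside.
All remaining points lie in this disk, and no smaller disk contains both endpoints, so this is the minimum enclosing circle.

34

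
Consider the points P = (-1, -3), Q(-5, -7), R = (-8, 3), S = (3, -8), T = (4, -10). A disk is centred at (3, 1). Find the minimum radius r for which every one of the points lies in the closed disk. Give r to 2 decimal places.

11.31

The required radius is the distance from (3, 1) to the farthest point.
Squared distances: 32, 128, 125, 81, 122.
Maximum is 128, attained at Q.
r = √128 ≈ 11.31.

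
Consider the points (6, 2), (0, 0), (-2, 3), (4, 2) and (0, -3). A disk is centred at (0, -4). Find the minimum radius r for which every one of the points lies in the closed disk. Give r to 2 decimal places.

The required radius is the distance from (0, -4) to the farthest point.
Squared distances: 72, 16, 53, 52, 1.
Maximum is 72, attained at (6, 2).
r = √72 ≈ 8.49.

8.49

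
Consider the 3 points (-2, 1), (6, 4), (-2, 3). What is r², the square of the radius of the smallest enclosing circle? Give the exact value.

18.25

Call the three points A, B, C in the order given.
Side lengths²: AB² = 73, AC² = 4, BC² = 65.
Since AB² = 73 ≥ 65 + 4 = 69, the angle opposite AB is not acute, so the smallest enclosing circle has AB as diameter.
Centre = midpoint of AB = (2, 2.5), r² = 73/4 = 18.25.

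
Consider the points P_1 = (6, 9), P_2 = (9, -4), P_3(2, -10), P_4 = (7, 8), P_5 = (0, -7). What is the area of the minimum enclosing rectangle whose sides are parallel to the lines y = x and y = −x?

In coordinates u = x + y, v = x − y the rectangle is axis-aligned; the map (x,y)→(u,v) scales areas by 2.
u-values: 15, 5, -8, 15, -7; range = 15 − (-8) = 23.
v-values: -3, 13, 12, -1, 7; range = 13 − (-3) = 16.
Area = (23 × 16) / 2 = 184.

184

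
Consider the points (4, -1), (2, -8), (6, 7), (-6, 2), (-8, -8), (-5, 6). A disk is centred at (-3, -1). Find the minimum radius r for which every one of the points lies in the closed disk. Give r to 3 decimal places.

12.042

The required radius is the distance from (-3, -1) to the farthest point.
Squared distances: 49, 74, 145, 18, 74, 53.
Maximum is 145, attained at (6, 7).
r = √145 ≈ 12.042.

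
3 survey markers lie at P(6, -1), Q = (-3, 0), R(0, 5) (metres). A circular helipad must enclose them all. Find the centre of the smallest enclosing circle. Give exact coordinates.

Side lengths²: PQ² = 82, PR² = 72, QR² = 34.
Since PQ² = 82 < 72 + 34 = 106, the triangle is acute, so the smallest enclosing circle is the circumcircle.
Circumcentre = (1.625, 0.625), r² = 21.78125.
Centre = (1.625, 0.625).

(1.625, 0.625)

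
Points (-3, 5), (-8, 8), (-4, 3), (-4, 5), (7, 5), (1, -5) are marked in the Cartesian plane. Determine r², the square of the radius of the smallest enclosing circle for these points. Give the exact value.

27625/392

By Welzl's lemma the MEC is supported by two points (diametrically opposite) or three points (on a circumcircle).
The minimum enclosing circle is determined by three boundary points: (-8, 8), (7, 5), (1, -5).
Their circumcentre is (-33/28, 87/28) with r² = 27625/392.
The farthest remaining point (-4, 5) is at distance² 4525/392 ≤ 27625/392.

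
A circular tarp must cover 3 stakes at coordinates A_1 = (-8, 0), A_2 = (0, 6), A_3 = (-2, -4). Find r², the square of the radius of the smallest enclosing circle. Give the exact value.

Side lengths²: A_1A_2² = 100, A_1A_3² = 52, A_2A_3² = 104.
Since A_2A_3² = 104 < 100 + 52 = 152, the triangle is acute, so the smallest enclosing circle is the circumcircle.
Circumcentre = (-47/17, 23/17), r² = 8450/289.

8450/289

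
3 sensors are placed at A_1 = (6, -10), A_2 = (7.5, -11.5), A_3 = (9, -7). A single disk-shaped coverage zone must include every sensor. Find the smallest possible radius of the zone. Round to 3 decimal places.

Side lengths²: A_1A_2² = 4.5, A_1A_3² = 18, A_2A_3² = 22.5.
Since A_2A_3² = 22.5 ≥ 18 + 4.5 = 22.5, the angle opposite A_2A_3 is not acute, so the smallest enclosing circle has A_2A_3 as diameter.
Centre = midpoint of A_2A_3 = (8.25, -9.25), r² = 22.5/4 = 5.625.
r = √(5.625) ≈ 2.372.

2.372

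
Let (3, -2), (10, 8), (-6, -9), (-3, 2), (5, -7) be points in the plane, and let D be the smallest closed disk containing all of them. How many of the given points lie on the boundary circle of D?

The farthest pair is (10, 8)–(-6, -9) with squared distance 545. The circle on this segment as diameter has centre (2, -0.5) and r² = 545/4 = 136.25.
Check (3, -2): distance² to centre = 3.25 ≤ 136.25, so it lies inside.
All remaining points lie in this disk, and no smaller disk contains both endpoints, so this is the minimum enclosing circle.
The points at distance exactly r from the centre are (10, 8), (-6, -9) — 2 points.

2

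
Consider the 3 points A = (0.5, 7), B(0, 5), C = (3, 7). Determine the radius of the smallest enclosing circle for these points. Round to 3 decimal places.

Side lengths²: AB² = 4.25, AC² = 6.25, BC² = 13.
Since BC² = 13 ≥ 6.25 + 4.25 = 10.5, the angle opposite BC is not acute, so the smallest enclosing circle has BC as diameter.
Centre = midpoint of BC = (1.5, 6), r² = 13/4 = 3.25.
r = √(3.25) ≈ 1.803.

1.803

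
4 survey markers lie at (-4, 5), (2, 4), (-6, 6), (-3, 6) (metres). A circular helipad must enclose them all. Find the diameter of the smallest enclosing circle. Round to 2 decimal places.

The farthest pair is (2, 4)–(-6, 6) with squared distance 68. The circle on this segment as diameter has centre (-2, 5) and r² = 68/4 = 17.
Check (-4, 5): distance² to centre = 4 ≤ 17, so it lies inside.
All remaining points lie in this disk, and no smaller disk contains both endpoints, so this is the minimum enclosing circle.
Diameter = 2r = 2√17 ≈ 8.25.

8.25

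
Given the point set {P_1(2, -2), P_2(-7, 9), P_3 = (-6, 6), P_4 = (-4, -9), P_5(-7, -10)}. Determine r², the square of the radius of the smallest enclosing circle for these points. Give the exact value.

The farthest pair is P_2–P_5 with squared distance 361. The circle on this segment as diameter has centre (-7, -0.5) and r² = 361/4 = 90.25.
Check P_1: distance² to centre = 83.25 ≤ 90.25, so it lies inside.
All remaining points lie in this disk, and no smaller disk contains both endpoints, so this is the minimum enclosing circle.

90.25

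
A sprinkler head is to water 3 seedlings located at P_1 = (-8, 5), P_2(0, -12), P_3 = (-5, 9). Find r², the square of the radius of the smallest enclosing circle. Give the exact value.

Side lengths²: P_1P_2² = 353, P_1P_3² = 25, P_2P_3² = 466.
Since P_2P_3² = 466 ≥ 353 + 25 = 378, the angle opposite P_2P_3 is not acute, so the smallest enclosing circle has P_2P_3 as diameter.
Centre = midpoint of P_2P_3 = (-2.5, -1.5), r² = 466/4 = 116.5.

116.5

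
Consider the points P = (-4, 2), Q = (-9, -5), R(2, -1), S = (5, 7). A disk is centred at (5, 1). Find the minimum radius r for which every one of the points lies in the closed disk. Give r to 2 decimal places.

The required radius is the distance from (5, 1) to the farthest point.
Squared distances: 82, 232, 13, 36.
Maximum is 232, attained at Q.
r = √232 ≈ 15.23.

15.23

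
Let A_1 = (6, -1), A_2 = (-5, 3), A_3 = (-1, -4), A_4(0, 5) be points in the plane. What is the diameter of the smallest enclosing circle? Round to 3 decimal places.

11.705

By Welzl's lemma the MEC is supported by two points (diametrically opposite) or three points (on a circumcircle).
The farthest pair is A_1–A_2 with squared distance 137. The circle on this segment as diameter has centre (0.5, 1) and r² = 137/4 = 34.25.
Check A_3: distance² to centre = 27.25 ≤ 34.25, so it lies inside.
All remaining points lie in this disk, and no smaller disk contains both endpoints, so this is the minimum enclosing circle.
Diameter = 2r = 2√(34.25) ≈ 11.705.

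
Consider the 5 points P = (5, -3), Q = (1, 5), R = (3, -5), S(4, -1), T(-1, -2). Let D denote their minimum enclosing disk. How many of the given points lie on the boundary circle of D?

The farthest pair is Q–R with squared distance 104. The circle on this segment as diameter has centre (2, 0) and r² = 104/4 = 26.
Check P: distance² to centre = 18 ≤ 26, so it lies inside.
All remaining points lie in this disk, and no smaller disk contains both endpoints, so this is the minimum enclosing circle.
The points at distance exactly r from the centre are Q, R — 2 points.

2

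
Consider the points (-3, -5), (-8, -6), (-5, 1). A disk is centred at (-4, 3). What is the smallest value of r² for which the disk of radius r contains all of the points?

97

The required radius is the distance from (-4, 3) to the farthest point.
Squared distances: 65, 97, 5.
Maximum is 97, attained at (-8, -6).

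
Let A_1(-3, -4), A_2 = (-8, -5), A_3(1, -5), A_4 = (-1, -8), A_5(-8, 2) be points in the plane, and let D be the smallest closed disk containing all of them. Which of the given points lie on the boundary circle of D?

A_4, A_5

A smallest enclosing disk is always determined by at most three of the input points on its boundary.
The farthest pair is A_4–A_5 with squared distance 149. The circle on this segment as diameter has centre (-4.5, -3) and r² = 149/4 = 37.25.
Check A_1: distance² to centre = 3.25 ≤ 37.25, so it lies inside.
All remaining points lie in this disk, and no smaller disk contains both endpoints, so this is the minimum enclosing circle.
The points at distance exactly r from the centre are A_4, A_5 — 2 points.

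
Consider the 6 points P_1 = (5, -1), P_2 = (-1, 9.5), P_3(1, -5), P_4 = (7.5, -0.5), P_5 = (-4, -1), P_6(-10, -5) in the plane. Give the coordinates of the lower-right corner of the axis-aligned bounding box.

x-range [-10, 7.5], y-range [-5, 9.5].
The lower-right corner is (7.5, -5).

(7.5, -5)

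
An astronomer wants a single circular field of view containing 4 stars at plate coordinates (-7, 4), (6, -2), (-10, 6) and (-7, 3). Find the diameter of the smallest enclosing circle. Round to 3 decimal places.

By Welzl's lemma the MEC is supported by two points (diametrically opposite) or three points (on a circumcircle).
The farthest pair is (6, -2)–(-10, 6) with squared distance 320. The circle on this segment as diameter has centre (-2, 2) and r² = 320/4 = 80.
Check (-7, 4): distance² to centre = 29 ≤ 80, so it lies inside.
All remaining points lie in this disk, and no smaller disk contains both endpoints, so this is the minimum enclosing circle.
Diameter = 2r = 2√80 ≈ 17.889.

17.889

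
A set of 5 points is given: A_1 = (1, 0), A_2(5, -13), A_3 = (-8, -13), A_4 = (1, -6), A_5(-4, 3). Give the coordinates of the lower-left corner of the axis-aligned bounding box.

(-8, -13)

x-range [-8, 5], y-range [-13, 3].
The lower-left corner is (-8, -13).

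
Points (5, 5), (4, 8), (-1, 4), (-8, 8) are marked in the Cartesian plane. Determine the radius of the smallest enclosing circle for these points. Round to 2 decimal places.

A smallest enclosing disk is always determined by at most three of the input points on its boundary.
The farthest pair is (5, 5)–(-8, 8) with squared distance 178. The circle on this segment as diameter has centre (-1.5, 6.5) and r² = 178/4 = 44.5.
Check (4, 8): distance² to centre = 32.5 ≤ 44.5, so it lies inside.
All remaining points lie in this disk, and no smaller disk contains both endpoints, so this is the minimum enclosing circle.
r = √(44.5) ≈ 6.67.

6.67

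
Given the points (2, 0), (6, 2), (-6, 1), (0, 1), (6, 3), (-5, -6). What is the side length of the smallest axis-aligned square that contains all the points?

12

The bounding box has width 12 and height 9.
An axis-aligned square enclosing the set must have side ≥ max(width, height).
So the minimum side is max(12, 9) = 12.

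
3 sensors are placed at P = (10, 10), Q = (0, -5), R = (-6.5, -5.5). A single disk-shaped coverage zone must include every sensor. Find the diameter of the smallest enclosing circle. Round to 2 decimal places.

22.64

Side lengths²: PQ² = 325, PR² = 512.5, QR² = 42.5.
Since PR² = 512.5 ≥ 325 + 42.5 = 367.5, the angle opposite PR is not acute, so the smallest enclosing circle has PR as diameter.
Centre = midpoint of PR = (1.75, 2.25), r² = 512.5/4 = 128.125.
Diameter = 2r = 2√(128.125) ≈ 22.64.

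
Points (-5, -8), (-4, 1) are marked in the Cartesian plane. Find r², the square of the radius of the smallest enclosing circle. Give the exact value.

20.5

The smallest circle enclosing two points has them as diameter endpoints.
Centre = midpoint = (-4.5, -3.5); r² = |(-5, -8)−(-4, 1)|²/4 = 82/4 = 20.5.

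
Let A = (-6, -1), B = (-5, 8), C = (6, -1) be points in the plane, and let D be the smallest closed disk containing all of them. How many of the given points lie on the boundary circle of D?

Side lengths²: AB² = 82, AC² = 144, BC² = 202.
Since BC² = 202 < 144 + 82 = 226, the triangle is acute, so the smallest enclosing circle is the circumcircle.
Circumcentre = (0, 26/9), r² = 4141/81.
The points at distance exactly r from the centre are A, B, C — 3 points.

3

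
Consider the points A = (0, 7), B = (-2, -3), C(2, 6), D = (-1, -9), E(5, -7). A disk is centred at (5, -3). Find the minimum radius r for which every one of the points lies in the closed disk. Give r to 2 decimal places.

11.18

The required radius is the distance from (5, -3) to the farthest point.
Squared distances: 125, 49, 90, 72, 16.
Maximum is 125, attained at A.
r = √125 ≈ 11.18.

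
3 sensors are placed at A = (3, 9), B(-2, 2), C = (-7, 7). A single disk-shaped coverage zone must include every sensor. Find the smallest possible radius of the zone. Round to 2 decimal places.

Side lengths²: AB² = 74, AC² = 104, BC² = 50.
Since AC² = 104 < 74 + 50 = 124, the triangle is acute, so the smallest enclosing circle is the circumcircle.
Circumcentre = (-11/6, 43/6), r² = 481/18.
r = √(481/18) ≈ 5.17.

5.17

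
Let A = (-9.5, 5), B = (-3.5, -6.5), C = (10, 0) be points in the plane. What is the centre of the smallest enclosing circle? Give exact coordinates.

Side lengths²: AB² = 168.25, AC² = 405.25, BC² = 224.5.
Since AC² = 405.25 ≥ 224.5 + 168.25 = 392.75, the angle opposite AC is not acute, so the smallest enclosing circle has AC as diameter.
Centre = midpoint of AC = (0.25, 2.5), r² = 405.25/4 = 101.3125.
Centre = (0.25, 2.5).

(0.25, 2.5)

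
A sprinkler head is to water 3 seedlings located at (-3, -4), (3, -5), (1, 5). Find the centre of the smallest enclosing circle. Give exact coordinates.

(41/58, -15/58)

Call the three points A, B, C in the order given.
Side lengths²: AB² = 37, AC² = 97, BC² = 104.
Since BC² = 104 < 97 + 37 = 134, the triangle is acute, so the smallest enclosing circle is the circumcircle.
Circumcentre = (41/58, -15/58), r² = 46657/1682.
Centre = (41/58, -15/58).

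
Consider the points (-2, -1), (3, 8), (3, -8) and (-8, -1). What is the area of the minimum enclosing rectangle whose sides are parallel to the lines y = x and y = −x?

180

In coordinates u = x + y, v = x − y the rectangle is axis-aligned; the map (x,y)→(u,v) scales areas by 2.
u-values: -3, 11, -5, -9; range = 11 − (-9) = 20.
v-values: -1, -5, 11, -7; range = 11 − (-7) = 18.
Area = (20 × 18) / 2 = 180.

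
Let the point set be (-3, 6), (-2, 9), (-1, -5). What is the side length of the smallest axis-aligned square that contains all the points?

The bounding box has width 2 and height 14.
An axis-aligned square enclosing the set must have side ≥ max(width, height).
So the minimum side is max(2, 14) = 14.

14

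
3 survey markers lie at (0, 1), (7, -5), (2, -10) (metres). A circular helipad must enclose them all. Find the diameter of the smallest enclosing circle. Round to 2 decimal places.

Call the three points A, B, C in the order given.
Side lengths²: AB² = 85, AC² = 125, BC² = 50.
Since AC² = 125 < 85 + 50 = 135, the triangle is acute, so the smallest enclosing circle is the circumcircle.
Circumcentre = (37/26, -115/26), r² = 10625/338.
Diameter = 2r = 2√(10625/338) ≈ 11.21.

11.21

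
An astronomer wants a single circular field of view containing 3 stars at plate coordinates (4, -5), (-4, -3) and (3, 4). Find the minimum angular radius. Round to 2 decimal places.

Call the three points A, B, C in the order given.
Side lengths²: AB² = 68, AC² = 82, BC² = 98.
Since BC² = 98 < 82 + 68 = 150, the triangle is acute, so the smallest enclosing circle is the circumcircle.
Circumcentre = (0.8, -0.8), r² = 27.88.
r = √(27.88) ≈ 5.28.

5.28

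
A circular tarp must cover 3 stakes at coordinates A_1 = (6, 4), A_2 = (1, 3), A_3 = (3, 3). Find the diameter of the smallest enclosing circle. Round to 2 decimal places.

5.10

Side lengths²: A_1A_2² = 26, A_1A_3² = 10, A_2A_3² = 4.
Since A_1A_2² = 26 ≥ 10 + 4 = 14, the angle opposite A_1A_2 is not acute, so the smallest enclosing circle has A_1A_2 as diameter.
Centre = midpoint of A_1A_2 = (3.5, 3.5), r² = 26/4 = 6.5.
Diameter = 2r = 2√(6.5) ≈ 5.10.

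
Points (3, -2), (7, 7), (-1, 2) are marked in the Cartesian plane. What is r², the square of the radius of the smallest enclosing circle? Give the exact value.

Call the three points A, B, C in the order given.
Side lengths²: AB² = 97, AC² = 32, BC² = 89.
Since AB² = 97 < 89 + 32 = 121, the triangle is acute, so the smallest enclosing circle is the circumcircle.
Circumcentre = (103/26, 77/26), r² = 8633/338.

8633/338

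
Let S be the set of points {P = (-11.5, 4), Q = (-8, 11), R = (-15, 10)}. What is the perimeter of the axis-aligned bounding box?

28

Width = max x − min x = -8 − (-15) = 7.
Height = max y − min y = 11 − 4 = 7.
Perimeter = 2(7 + 7) = 28.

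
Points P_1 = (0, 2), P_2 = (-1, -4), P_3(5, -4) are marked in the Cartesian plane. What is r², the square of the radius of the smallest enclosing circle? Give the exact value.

2257/144

Side lengths²: P_1P_2² = 37, P_1P_3² = 61, P_2P_3² = 36.
Since P_1P_3² = 61 < 37 + 36 = 73, the triangle is acute, so the smallest enclosing circle is the circumcircle.
Circumcentre = (2, -17/12), r² = 2257/144.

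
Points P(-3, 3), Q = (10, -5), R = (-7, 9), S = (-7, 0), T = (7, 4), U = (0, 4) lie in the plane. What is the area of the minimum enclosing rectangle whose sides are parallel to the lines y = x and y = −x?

279

In coordinates u = x + y, v = x − y the rectangle is axis-aligned; the map (x,y)→(u,v) scales areas by 2.
u-values: 0, 5, 2, -7, 11, 4; range = 11 − (-7) = 18.
v-values: -6, 15, -16, -7, 3, -4; range = 15 − (-16) = 31.
Area = (18 × 31) / 2 = 279.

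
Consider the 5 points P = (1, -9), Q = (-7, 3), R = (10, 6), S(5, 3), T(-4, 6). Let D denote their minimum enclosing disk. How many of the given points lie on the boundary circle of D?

The minimum enclosing circle is determined by three boundary points: P, Q, R.
Their circumcentre is (42/19, 9/19) with r² = 32929/361.
The farthest remaining point T is at distance² 24949/361 ≤ 32929/361.
The points at distance exactly r from the centre are P, Q, R — 3 points.

3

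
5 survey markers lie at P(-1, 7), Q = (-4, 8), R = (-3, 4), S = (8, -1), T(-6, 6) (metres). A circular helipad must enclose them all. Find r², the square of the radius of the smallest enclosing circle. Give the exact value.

The minimum enclosing circle of a finite set is fixed by two of the points (as a diameter) or three (as a circumcircle).
The farthest pair is S–T with squared distance 245. The circle on this segment as diameter has centre (1, 2.5) and r² = 245/4 = 61.25.
Check P: distance² to centre = 24.25 ≤ 61.25, so it lies inside.
All remaining points lie in this disk, and no smaller disk contains both endpoints, so this is the minimum enclosing circle.

61.25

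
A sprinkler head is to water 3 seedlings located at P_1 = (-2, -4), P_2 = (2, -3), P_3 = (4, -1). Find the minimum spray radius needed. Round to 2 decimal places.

Side lengths²: P_1P_2² = 17, P_1P_3² = 45, P_2P_3² = 8.
Since P_1P_3² = 45 ≥ 17 + 8 = 25, the angle opposite P_1P_3 is not acute, so the smallest enclosing circle has P_1P_3 as diameter.
Centre = midpoint of P_1P_3 = (1, -2.5), r² = 45/4 = 11.25.
r = √(11.25) ≈ 3.35.

3.35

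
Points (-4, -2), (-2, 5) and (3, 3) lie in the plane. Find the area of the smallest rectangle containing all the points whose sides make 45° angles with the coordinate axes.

42

In coordinates u = x + y, v = x − y the rectangle is axis-aligned; the map (x,y)→(u,v) scales areas by 2.
u-values: -6, 3, 6; range = 6 − (-6) = 12.
v-values: -2, -7, 0; range = 0 − (-7) = 7.
Area = (12 × 7) / 2 = 42.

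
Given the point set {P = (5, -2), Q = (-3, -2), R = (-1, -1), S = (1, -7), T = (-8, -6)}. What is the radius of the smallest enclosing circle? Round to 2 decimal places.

6.80

The farthest pair is P–T with squared distance 185. The circle on this segment as diameter has centre (-1.5, -4) and r² = 185/4 = 46.25.
Check Q: distance² to centre = 6.25 ≤ 46.25, so it lies inside.
All remaining points lie in this disk, and no smaller disk contains both endpoints, so this is the minimum enclosing circle.
r = √(46.25) ≈ 6.80.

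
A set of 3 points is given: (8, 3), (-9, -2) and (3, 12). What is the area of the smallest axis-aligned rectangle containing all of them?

x ranges over [-9, 8], width 17.
y ranges over [-2, 12], height 14.
Area = 17 × 14 = 238.

238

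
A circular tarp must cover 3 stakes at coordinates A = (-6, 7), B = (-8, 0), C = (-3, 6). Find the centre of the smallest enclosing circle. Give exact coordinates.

Side lengths²: AB² = 53, AC² = 10, BC² = 61.
Since BC² = 61 < 53 + 10 = 63, the triangle is acute, so the smallest enclosing circle is the circumcircle.
Circumcentre = (-259/46, 143/46), r² = 16165/1058.
Centre = (-259/46, 143/46).

(-259/46, 143/46)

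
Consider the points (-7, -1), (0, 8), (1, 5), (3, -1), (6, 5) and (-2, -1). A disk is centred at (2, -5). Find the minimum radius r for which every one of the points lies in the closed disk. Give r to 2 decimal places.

13.15

The required radius is the distance from (2, -5) to the farthest point.
Squared distances: 97, 173, 101, 17, 116, 32.
Maximum is 173, attained at (0, 8).
r = √173 ≈ 13.15.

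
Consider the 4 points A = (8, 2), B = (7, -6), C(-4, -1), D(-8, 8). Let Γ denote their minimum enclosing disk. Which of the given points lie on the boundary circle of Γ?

A smallest enclosing disk is always determined by at most three of the input points on its boundary.
The farthest pair is B–D with squared distance 421. The circle on this segment as diameter has centre (-0.5, 1) and r² = 421/4 = 105.25.
Check A: distance² to centre = 73.25 ≤ 105.25, so it lies inside.
All remaining points lie in this disk, and no smaller disk contains both endpoints, so this is the minimum enclosing circle.
The points at distance exactly r from the centre are B, D — 2 points.

B, D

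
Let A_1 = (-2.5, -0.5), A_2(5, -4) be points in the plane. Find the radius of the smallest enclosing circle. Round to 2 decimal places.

4.14

The smallest circle enclosing two points has them as diameter endpoints.
Centre = midpoint = (1.25, -2.25); r² = |A_1A_2|²/4 = 68.5/4 = 17.125.
r = √(17.125) ≈ 4.14.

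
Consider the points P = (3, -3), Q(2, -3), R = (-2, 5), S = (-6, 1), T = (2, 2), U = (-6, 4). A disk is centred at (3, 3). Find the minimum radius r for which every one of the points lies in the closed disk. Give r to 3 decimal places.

The required radius is the distance from (3, 3) to the farthest point.
Squared distances: 36, 37, 29, 85, 2, 82.
Maximum is 85, attained at S.
r = √85 ≈ 9.220.

9.220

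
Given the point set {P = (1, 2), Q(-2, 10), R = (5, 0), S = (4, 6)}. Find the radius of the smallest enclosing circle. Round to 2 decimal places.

By Welzl's lemma the MEC is supported by two points (diametrically opposite) or three points (on a circumcircle).
The farthest pair is Q–R with squared distance 149. The circle on this segment as diameter has centre (1.5, 5) and r² = 149/4 = 37.25.
Check P: distance² to centre = 9.25 ≤ 37.25, so it lies inside.
All remaining points lie in this disk, and no smaller disk contains both endpoints, so this is the minimum enclosing circle.
r = √(37.25) ≈ 6.10.

6.10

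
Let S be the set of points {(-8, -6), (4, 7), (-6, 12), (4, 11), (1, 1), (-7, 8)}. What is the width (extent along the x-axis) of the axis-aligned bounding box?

max x = 4, min x = -8, so width = 12.

12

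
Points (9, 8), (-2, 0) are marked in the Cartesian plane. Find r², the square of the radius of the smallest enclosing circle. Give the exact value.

The smallest circle enclosing two points has them as diameter endpoints.
Centre = midpoint = (3.5, 4); r² = |(9, 8)−(-2, 0)|²/4 = 185/4 = 46.25.

46.25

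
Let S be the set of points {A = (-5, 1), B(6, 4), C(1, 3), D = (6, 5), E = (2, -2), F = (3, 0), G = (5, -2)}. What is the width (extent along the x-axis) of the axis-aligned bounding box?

11

max x = 6, min x = -5, so width = 11.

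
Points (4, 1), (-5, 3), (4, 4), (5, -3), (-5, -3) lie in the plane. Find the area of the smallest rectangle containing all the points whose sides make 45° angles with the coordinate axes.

128

In coordinates u = x + y, v = x − y the rectangle is axis-aligned; the map (x,y)→(u,v) scales areas by 2.
u-values: 5, -2, 8, 2, -8; range = 8 − (-8) = 16.
v-values: 3, -8, 0, 8, -2; range = 8 − (-8) = 16.
Area = (16 × 16) / 2 = 128.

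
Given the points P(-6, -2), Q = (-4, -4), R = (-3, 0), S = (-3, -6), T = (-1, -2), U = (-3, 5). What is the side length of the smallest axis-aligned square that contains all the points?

The bounding box has width 5 and height 11.
An axis-aligned square enclosing the set must have side ≥ max(width, height).
So the minimum side is max(5, 11) = 11.

11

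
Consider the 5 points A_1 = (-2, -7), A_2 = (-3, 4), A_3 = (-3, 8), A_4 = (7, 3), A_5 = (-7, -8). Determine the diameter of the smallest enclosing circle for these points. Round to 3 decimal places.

By Welzl's lemma the MEC is supported by two points (diametrically opposite) or three points (on a circumcircle).
The minimum enclosing circle is determined by three boundary points: A_3, A_4, A_5.
Their circumcentre is (-11/9, -17/18) with r² = 26945/324.
The farthest remaining point A_1 is at distance² 12077/324 ≤ 26945/324.
Diameter = 2r = 2√(26945/324) ≈ 18.239.

18.239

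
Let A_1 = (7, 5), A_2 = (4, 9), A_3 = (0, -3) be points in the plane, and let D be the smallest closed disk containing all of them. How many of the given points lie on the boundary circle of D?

2

Side lengths²: A_1A_2² = 25, A_1A_3² = 113, A_2A_3² = 160.
Since A_2A_3² = 160 ≥ 113 + 25 = 138, the angle opposite A_2A_3 is not acute, so the smallest enclosing circle has A_2A_3 as diameter.
Centre = midpoint of A_2A_3 = (2, 3), r² = 160/4 = 40.
The points at distance exactly r from the centre are A_2, A_3 — 2 points.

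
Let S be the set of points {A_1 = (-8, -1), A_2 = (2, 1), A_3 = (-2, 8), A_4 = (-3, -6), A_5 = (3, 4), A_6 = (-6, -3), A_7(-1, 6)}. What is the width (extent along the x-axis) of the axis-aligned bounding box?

max x = 3, min x = -8, so width = 11.

11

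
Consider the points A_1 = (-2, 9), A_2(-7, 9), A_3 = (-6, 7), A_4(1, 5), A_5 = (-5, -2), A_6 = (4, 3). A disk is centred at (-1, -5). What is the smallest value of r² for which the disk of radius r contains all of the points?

The required radius is the distance from (-1, -5) to the farthest point.
Squared distances: 197, 232, 169, 104, 25, 89.
Maximum is 232, attained at A_2.

232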